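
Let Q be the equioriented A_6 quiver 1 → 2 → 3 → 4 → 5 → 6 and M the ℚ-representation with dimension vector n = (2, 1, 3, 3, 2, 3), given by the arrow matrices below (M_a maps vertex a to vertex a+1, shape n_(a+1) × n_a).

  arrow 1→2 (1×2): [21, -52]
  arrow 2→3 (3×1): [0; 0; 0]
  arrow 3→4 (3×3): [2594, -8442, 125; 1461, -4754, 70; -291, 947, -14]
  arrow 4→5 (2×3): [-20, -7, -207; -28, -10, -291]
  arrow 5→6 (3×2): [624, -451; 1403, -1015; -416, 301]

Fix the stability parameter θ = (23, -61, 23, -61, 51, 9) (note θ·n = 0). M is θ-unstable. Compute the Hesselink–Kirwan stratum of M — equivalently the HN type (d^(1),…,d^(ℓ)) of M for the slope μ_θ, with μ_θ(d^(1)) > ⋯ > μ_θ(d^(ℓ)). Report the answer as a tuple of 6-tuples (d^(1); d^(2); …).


Interval decomposition of M: I[1,1], I[1,2], I[3,4], I[3,6]^2, I[6,6].
HN type (ℓ=4): μ^(1)=30; μ^(2)=23; μ^(3)=9; μ^(4)=-19

((0, 0, 0, 0, 2, 2); (1, 0, 0, 0, 0, 0); (0, 0, 0, 0, 0, 1); (1, 1, 3, 3, 0, 0))


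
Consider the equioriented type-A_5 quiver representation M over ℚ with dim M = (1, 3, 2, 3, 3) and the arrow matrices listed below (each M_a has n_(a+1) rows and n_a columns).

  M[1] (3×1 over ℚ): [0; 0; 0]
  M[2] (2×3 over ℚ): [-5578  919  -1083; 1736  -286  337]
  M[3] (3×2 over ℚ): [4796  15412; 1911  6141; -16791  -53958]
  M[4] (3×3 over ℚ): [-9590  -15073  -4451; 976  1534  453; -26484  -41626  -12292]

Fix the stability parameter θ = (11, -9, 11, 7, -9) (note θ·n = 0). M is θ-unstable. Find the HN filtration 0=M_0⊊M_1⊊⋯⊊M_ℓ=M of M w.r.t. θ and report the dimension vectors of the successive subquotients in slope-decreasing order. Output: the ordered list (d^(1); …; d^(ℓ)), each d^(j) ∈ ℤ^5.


Interval decomposition of M: I[1,1], I[2,2], I[2,5]^2, I[4,4], I[5,5].
HN type (ℓ=4): μ^(1)=11; μ^(2)=7; μ^(3)=3; μ^(4)=-9

((1, 0, 0, 0, 0); (0, 0, 0, 1, 0); (0, 0, 2, 2, 2); (0, 3, 0, 0, 1))


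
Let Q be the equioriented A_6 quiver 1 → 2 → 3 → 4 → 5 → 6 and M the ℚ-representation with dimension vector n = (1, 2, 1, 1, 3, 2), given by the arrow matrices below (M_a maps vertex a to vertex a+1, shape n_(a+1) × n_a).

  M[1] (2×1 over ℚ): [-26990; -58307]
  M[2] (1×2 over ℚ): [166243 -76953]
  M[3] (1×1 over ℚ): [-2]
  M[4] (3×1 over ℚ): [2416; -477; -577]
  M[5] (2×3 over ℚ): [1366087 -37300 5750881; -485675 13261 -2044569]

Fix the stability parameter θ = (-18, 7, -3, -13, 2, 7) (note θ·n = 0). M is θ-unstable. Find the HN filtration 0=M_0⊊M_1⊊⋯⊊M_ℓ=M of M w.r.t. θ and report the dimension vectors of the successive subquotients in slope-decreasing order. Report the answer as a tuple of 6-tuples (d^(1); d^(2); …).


Via rank(M_{q-1}∘⋯∘M_p): M ≅ I[1,6], I[2,2], I[5,5], I[5,6].
μ_θ-semistable layers: μ^(1)=7; μ^(2)=2; μ^(3)=-3; μ^(4)=-18

((0, 1, 0, 0, 0, 2); (0, 0, 0, 0, 3, 0); (0, 1, 1, 1, 0, 0); (1, 0, 0, 0, 0, 0))


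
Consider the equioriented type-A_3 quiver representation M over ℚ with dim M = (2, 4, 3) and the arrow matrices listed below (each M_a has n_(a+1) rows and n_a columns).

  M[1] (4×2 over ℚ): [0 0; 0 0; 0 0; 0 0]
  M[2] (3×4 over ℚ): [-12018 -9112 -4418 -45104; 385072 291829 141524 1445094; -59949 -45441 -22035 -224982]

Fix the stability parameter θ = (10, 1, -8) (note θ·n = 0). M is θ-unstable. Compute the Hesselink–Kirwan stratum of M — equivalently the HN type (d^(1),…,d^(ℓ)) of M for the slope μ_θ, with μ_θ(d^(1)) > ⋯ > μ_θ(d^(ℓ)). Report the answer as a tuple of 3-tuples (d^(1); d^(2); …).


Barcode: M ≅ I[1,1]^2, I[2,2], I[2,3]^3. HN layers by μ_θ (3 steps, strictly decreasing):
  μ^(1)=10; μ^(2)=1; μ^(3)=-7/2

((2, 0, 0); (0, 1, 0); (0, 3, 3))


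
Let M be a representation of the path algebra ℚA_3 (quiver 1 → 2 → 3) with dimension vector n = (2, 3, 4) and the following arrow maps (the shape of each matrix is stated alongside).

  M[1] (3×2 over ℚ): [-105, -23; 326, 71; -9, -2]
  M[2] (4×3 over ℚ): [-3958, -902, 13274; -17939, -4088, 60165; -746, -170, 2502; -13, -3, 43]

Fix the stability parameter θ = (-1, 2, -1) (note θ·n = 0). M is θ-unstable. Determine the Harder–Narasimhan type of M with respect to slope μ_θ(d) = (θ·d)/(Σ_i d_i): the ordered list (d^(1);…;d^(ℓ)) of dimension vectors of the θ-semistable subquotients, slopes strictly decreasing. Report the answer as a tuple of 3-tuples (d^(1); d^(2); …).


Via rank(M_{q-1}∘⋯∘M_p): M ≅ I[1,2], I[1,3], I[2,3], I[3,3]^2.
μ_θ-semistable layers: μ^(1)=2; μ^(2)=1/2; μ^(3)=-1

((0, 1, 0); (0, 2, 2); (2, 0, 2))


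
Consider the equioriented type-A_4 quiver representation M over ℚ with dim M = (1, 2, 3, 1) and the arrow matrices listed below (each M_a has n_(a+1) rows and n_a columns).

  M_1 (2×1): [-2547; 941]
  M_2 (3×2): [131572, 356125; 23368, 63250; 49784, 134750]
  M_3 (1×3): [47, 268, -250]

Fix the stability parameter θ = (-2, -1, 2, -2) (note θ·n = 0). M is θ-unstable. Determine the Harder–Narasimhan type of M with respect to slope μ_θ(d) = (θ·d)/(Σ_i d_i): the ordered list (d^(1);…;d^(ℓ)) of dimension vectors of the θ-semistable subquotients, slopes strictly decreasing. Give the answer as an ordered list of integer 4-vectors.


Via rank(M_{q-1}∘⋯∘M_p): M ≅ I[1,4], I[2,2], I[3,3]^2.
μ_θ-semistable layers: μ^(1)=2; μ^(2)=0; μ^(3)=-1; μ^(4)=-2

((0, 0, 2, 0); (0, 0, 1, 1); (0, 2, 0, 0); (1, 0, 0, 0))


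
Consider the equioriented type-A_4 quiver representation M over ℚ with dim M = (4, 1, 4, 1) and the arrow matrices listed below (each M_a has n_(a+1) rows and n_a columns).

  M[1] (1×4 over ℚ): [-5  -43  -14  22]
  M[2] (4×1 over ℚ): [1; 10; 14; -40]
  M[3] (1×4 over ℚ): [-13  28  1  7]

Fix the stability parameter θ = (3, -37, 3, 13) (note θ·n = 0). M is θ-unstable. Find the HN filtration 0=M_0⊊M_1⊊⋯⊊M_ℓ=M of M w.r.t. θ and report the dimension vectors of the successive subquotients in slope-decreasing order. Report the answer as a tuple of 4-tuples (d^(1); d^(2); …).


Interval decomposition of M: I[1,1]^3, I[1,4], I[3,3]^3.
HN type (ℓ=3): μ^(1)=13; μ^(2)=3; μ^(3)=-17

((0, 0, 0, 1); (3, 0, 4, 0); (1, 1, 0, 0))


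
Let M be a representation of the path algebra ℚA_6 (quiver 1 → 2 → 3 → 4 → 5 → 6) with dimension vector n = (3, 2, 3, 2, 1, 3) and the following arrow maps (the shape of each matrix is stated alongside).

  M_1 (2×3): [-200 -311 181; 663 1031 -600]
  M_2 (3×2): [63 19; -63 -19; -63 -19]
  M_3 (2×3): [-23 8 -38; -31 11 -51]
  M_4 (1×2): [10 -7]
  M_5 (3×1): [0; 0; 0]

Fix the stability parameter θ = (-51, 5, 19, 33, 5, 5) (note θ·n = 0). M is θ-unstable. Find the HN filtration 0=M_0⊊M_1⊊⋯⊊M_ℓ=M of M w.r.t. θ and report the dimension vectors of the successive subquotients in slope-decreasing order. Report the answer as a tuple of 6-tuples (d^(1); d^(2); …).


Barcode: M ≅ I[1,1], I[1,2], I[1,5], I[3,3], I[3,4], I[6,6]^3. HN layers by μ_θ (4 steps, strictly decreasing):
  μ^(1)=33; μ^(2)=19; μ^(3)=5; μ^(4)=-51

((0, 0, 0, 1, 0, 0); (0, 0, 3, 1, 1, 0); (0, 2, 0, 0, 0, 3); (3, 0, 0, 0, 0, 0))


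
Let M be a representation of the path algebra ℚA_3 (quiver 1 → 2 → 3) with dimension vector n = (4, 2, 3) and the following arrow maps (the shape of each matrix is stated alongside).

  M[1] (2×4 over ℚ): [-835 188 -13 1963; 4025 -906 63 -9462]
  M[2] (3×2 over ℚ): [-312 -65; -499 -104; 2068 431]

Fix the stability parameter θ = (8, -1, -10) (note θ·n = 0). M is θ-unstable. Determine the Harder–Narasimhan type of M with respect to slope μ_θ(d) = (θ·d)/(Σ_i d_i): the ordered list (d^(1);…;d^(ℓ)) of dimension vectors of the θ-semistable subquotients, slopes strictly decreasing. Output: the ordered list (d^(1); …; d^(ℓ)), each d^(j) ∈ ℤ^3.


Barcode: M ≅ I[1,1]^2, I[1,3]^2, I[3,3]. HN layers by μ_θ (3 steps, strictly decreasing):
  μ^(1)=8; μ^(2)=-1; μ^(3)=-10

((2, 0, 0); (2, 2, 2); (0, 0, 1))


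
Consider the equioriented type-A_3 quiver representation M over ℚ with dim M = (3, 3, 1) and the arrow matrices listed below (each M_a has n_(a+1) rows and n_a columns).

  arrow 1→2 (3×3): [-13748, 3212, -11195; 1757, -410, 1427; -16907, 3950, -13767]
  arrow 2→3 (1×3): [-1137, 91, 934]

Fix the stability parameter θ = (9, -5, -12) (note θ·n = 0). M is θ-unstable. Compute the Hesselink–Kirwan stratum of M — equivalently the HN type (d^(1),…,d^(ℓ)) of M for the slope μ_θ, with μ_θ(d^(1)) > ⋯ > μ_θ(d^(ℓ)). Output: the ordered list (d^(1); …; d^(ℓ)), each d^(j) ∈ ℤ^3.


Via rank(M_{q-1}∘⋯∘M_p): M ≅ I[1,1], I[1,2], I[1,3], I[2,2].
μ_θ-semistable layers: μ^(1)=9; μ^(2)=2; μ^(3)=-8/3; μ^(4)=-5

((1, 0, 0); (1, 1, 0); (1, 1, 1); (0, 1, 0))


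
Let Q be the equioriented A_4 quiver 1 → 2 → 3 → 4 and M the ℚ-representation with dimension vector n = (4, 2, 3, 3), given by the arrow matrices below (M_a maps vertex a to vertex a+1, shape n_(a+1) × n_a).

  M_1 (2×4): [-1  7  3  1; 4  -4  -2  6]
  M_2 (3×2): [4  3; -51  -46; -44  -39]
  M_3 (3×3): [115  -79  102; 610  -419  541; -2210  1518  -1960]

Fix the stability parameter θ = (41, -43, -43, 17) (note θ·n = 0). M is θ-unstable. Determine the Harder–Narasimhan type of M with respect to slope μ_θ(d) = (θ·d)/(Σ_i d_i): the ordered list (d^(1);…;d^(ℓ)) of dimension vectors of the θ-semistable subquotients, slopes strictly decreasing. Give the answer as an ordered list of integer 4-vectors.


Barcode: M ≅ I[1,1]^2, I[1,3], I[1,4], I[3,4], I[4,4]. HN layers by μ_θ (4 steps, strictly decreasing):
  μ^(1)=41; μ^(2)=17; μ^(3)=-15; μ^(4)=-43

((2, 0, 0, 0); (0, 0, 0, 3); (2, 2, 2, 0); (0, 0, 1, 0))


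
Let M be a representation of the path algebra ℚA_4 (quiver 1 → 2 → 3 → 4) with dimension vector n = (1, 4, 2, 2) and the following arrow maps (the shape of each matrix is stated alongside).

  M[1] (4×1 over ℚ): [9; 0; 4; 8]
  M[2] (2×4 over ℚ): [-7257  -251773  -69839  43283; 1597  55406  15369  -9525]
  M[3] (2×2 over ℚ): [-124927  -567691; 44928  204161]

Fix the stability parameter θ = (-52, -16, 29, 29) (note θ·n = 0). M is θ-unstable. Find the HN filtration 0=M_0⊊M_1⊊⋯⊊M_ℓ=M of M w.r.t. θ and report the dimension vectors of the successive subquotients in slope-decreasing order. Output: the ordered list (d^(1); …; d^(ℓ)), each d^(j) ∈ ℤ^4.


Barcode: M ≅ I[1,4], I[2,2]^2, I[2,4]. HN layers by μ_θ (3 steps, strictly decreasing):
  μ^(1)=29; μ^(2)=-16; μ^(3)=-52

((0, 0, 2, 2); (0, 4, 0, 0); (1, 0, 0, 0))


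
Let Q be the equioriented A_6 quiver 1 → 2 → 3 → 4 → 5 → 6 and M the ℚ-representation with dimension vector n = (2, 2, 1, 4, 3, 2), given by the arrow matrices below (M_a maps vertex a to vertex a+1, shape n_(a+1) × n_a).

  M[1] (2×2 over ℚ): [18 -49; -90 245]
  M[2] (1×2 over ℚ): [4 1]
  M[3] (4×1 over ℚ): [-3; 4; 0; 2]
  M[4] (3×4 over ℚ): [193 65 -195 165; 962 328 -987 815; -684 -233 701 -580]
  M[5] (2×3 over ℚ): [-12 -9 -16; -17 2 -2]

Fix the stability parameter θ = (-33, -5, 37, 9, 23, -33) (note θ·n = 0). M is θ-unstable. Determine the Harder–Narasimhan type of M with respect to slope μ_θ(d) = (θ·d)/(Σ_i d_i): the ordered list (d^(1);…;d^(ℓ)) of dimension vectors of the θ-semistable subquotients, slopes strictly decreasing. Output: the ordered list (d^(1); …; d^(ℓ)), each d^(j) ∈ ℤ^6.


Interval decomposition of M: I[1,1], I[1,6], I[2,2], I[4,4], I[4,5], I[4,6].
HN type (ℓ=5): μ^(1)=23; μ^(2)=9; μ^(3)=-1/3; μ^(4)=-5; μ^(5)=-33

((0, 0, 0, 0, 1, 0); (0, 0, 1, 3, 1, 1); (0, 0, 0, 1, 1, 1); (0, 2, 0, 0, 0, 0); (2, 0, 0, 0, 0, 0))


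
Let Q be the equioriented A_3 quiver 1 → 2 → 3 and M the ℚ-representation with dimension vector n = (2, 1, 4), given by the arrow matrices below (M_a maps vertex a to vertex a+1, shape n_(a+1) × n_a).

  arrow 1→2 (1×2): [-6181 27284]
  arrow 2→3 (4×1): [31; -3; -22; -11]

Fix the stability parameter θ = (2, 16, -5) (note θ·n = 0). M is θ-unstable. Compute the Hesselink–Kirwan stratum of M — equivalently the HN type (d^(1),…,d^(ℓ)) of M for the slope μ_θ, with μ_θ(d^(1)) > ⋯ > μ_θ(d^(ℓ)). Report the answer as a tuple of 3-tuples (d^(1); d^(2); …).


Via rank(M_{q-1}∘⋯∘M_p): M ≅ I[1,1], I[1,3], I[3,3]^3.
μ_θ-semistable layers: μ^(1)=11/2; μ^(2)=2; μ^(3)=-5

((0, 1, 1); (2, 0, 0); (0, 0, 3))


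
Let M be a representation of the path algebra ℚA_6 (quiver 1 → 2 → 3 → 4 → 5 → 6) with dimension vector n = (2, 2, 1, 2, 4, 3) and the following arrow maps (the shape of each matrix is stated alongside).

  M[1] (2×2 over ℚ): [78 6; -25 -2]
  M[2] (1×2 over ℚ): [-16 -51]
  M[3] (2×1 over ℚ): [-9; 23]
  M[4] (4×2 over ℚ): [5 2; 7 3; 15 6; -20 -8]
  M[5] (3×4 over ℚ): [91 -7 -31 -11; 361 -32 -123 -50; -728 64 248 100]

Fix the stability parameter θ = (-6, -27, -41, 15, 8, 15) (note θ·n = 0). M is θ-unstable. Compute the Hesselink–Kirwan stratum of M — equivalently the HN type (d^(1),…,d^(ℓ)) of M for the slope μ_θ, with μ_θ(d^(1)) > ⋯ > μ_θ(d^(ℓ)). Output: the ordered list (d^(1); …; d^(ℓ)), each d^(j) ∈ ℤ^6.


Interval decomposition of M: I[1,2], I[1,5], I[4,6], I[5,6]^2.
HN type (ℓ=5): μ^(1)=15; μ^(2)=23/2; μ^(3)=8; μ^(4)=-33/2; μ^(5)=-74/3

((0, 0, 0, 0, 0, 3); (0, 0, 0, 2, 2, 0); (0, 0, 0, 0, 2, 0); (1, 1, 0, 0, 0, 0); (1, 1, 1, 0, 0, 0))


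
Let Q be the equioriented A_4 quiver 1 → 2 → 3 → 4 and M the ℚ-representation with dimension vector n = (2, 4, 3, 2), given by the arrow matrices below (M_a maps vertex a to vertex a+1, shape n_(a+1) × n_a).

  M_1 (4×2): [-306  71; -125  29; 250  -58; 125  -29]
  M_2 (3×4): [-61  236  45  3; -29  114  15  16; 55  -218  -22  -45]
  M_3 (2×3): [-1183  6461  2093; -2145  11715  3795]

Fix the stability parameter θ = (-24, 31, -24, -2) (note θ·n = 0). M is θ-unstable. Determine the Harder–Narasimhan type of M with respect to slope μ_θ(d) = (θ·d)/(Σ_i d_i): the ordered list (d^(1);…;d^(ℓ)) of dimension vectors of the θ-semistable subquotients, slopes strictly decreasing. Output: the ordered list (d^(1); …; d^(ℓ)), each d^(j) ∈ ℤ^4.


Barcode: M ≅ I[1,3], I[1,4], I[2,2], I[2,3], I[4,4]. HN layers by μ_θ (5 steps, strictly decreasing):
  μ^(1)=31; μ^(2)=7/2; μ^(3)=5/3; μ^(4)=-2; μ^(5)=-24

((0, 1, 0, 0); (0, 2, 2, 0); (0, 1, 1, 1); (0, 0, 0, 1); (2, 0, 0, 0))


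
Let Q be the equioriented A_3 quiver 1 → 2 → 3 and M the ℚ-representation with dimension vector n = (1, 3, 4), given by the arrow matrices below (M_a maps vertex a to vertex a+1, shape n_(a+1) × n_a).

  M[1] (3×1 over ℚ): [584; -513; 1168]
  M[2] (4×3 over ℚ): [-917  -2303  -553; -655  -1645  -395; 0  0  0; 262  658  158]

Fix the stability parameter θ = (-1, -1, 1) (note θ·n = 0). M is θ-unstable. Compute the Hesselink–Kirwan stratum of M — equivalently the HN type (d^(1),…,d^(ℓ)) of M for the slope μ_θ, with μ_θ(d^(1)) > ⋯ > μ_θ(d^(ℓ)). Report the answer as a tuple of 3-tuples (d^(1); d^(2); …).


Via rank(M_{q-1}∘⋯∘M_p): M ≅ I[1,3], I[2,2]^2, I[3,3]^3.
μ_θ-semistable layers: μ^(1)=1; μ^(2)=-1

((0, 0, 4); (1, 3, 0))


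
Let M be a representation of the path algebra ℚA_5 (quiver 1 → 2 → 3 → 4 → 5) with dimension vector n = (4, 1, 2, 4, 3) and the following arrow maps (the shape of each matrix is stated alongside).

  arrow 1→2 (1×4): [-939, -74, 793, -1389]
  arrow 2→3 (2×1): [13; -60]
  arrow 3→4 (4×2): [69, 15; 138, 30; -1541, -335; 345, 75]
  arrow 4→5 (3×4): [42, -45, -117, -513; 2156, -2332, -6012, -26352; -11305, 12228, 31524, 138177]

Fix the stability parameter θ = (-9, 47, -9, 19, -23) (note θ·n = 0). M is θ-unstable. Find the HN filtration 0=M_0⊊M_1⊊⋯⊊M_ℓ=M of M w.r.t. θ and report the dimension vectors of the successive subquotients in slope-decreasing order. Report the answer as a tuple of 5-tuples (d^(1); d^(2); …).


Barcode: M ≅ I[1,1]^3, I[1,4], I[3,3], I[4,4], I[4,5]^2, I[5,5]. HN layers by μ_θ (4 steps, strictly decreasing):
  μ^(1)=19; μ^(2)=-2; μ^(3)=-9; μ^(4)=-23

((0, 1, 1, 2, 0); (0, 0, 0, 2, 2); (4, 0, 1, 0, 0); (0, 0, 0, 0, 1))


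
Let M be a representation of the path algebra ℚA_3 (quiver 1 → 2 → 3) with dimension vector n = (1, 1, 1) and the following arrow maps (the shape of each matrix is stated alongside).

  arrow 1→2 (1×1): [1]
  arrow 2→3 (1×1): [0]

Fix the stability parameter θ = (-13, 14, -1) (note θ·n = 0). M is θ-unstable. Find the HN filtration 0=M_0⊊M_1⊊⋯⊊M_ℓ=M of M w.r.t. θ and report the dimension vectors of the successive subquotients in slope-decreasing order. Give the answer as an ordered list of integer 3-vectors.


Interval decomposition of M: I[1,2], I[3,3].
HN type (ℓ=3): μ^(1)=14; μ^(2)=-1; μ^(3)=-13

((0, 1, 0); (0, 0, 1); (1, 0, 0))


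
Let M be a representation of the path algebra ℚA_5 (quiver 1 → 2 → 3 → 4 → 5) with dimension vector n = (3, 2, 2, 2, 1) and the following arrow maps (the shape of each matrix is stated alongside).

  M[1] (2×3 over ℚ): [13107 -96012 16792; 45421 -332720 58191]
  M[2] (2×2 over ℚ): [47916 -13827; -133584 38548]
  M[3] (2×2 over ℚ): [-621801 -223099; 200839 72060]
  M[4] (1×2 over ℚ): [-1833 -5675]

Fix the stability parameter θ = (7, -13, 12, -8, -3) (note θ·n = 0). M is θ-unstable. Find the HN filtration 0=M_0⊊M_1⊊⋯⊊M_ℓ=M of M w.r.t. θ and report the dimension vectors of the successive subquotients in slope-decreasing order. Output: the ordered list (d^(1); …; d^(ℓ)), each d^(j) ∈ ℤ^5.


Barcode: M ≅ I[1,1], I[1,2], I[1,4], I[3,5]. HN layers by μ_θ (4 steps, strictly decreasing):
  μ^(1)=7; μ^(2)=2; μ^(3)=1/3; μ^(4)=-3

((1, 0, 0, 0, 0); (0, 0, 1, 1, 0); (0, 0, 1, 1, 1); (2, 2, 0, 0, 0))


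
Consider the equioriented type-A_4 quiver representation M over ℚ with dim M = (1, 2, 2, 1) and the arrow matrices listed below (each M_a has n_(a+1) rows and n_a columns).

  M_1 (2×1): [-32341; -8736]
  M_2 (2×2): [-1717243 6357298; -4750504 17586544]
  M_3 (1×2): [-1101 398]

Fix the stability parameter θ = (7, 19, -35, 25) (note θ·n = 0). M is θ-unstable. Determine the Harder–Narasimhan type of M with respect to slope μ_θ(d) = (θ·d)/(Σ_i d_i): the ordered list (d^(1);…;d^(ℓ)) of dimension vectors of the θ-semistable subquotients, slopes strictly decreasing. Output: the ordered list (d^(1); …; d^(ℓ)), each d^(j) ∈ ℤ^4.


Via rank(M_{q-1}∘⋯∘M_p): M ≅ I[1,4], I[2,2], I[3,3].
μ_θ-semistable layers: μ^(1)=25; μ^(2)=19; μ^(3)=-3; μ^(4)=-35

((0, 0, 0, 1); (0, 1, 0, 0); (1, 1, 1, 0); (0, 0, 1, 0))


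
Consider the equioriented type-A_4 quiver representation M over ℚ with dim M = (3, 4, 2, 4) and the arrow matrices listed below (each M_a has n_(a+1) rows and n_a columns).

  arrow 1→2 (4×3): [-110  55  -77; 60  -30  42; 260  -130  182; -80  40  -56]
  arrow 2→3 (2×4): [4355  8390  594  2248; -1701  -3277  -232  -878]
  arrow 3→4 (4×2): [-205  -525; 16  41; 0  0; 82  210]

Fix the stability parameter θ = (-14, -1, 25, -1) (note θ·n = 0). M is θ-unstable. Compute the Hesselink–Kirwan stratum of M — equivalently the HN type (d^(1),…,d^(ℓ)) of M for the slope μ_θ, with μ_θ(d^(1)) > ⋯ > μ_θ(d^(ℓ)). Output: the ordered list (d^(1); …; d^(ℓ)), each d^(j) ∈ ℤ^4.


Barcode: M ≅ I[1,1]^2, I[1,4], I[2,2]^2, I[2,4], I[4,4]^2. HN layers by μ_θ (3 steps, strictly decreasing):
  μ^(1)=12; μ^(2)=-1; μ^(3)=-14

((0, 0, 2, 2); (0, 4, 0, 2); (3, 0, 0, 0))


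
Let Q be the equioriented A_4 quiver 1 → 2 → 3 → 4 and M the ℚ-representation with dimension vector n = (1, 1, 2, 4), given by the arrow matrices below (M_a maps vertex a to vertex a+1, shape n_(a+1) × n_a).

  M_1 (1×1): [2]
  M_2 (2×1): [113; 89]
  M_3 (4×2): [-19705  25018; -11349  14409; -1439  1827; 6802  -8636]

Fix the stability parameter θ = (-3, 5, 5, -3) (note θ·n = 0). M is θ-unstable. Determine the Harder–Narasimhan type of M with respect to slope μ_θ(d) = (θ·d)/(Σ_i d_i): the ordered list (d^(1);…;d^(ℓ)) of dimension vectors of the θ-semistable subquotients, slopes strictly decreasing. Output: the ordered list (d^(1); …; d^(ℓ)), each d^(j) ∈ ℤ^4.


Via rank(M_{q-1}∘⋯∘M_p): M ≅ I[1,4], I[3,4], I[4,4]^2.
μ_θ-semistable layers: μ^(1)=7/3; μ^(2)=1; μ^(3)=-3

((0, 1, 1, 1); (0, 0, 1, 1); (1, 0, 0, 2))


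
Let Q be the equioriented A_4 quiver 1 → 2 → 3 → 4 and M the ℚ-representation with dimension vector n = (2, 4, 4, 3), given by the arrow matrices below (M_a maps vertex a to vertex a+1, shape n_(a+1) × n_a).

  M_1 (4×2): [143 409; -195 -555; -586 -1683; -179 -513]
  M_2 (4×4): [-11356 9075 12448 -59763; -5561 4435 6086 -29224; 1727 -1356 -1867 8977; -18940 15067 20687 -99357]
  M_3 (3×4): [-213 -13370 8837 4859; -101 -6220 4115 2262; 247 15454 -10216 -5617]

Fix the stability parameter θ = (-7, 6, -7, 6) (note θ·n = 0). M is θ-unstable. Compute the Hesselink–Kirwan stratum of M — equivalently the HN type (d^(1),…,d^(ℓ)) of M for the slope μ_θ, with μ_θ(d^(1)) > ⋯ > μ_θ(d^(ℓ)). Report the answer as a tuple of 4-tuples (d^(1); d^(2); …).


Via rank(M_{q-1}∘⋯∘M_p): M ≅ I[1,4]^2, I[2,2], I[2,4], I[3,3].
μ_θ-semistable layers: μ^(1)=6; μ^(2)=-1/2; μ^(3)=-7

((0, 1, 0, 3); (0, 3, 3, 0); (2, 0, 1, 0))


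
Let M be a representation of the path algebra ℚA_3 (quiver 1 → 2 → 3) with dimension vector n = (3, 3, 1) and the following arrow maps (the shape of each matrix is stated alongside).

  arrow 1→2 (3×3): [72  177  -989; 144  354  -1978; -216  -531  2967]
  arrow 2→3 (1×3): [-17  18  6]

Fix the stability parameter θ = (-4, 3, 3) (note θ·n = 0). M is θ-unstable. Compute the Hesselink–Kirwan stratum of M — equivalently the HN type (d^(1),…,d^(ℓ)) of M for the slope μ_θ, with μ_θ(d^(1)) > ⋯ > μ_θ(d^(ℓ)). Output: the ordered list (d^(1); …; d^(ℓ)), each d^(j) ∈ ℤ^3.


Interval decomposition of M: I[1,1]^2, I[1,3], I[2,2]^2.
HN type (ℓ=2): μ^(1)=3; μ^(2)=-4

((0, 3, 1); (3, 0, 0))


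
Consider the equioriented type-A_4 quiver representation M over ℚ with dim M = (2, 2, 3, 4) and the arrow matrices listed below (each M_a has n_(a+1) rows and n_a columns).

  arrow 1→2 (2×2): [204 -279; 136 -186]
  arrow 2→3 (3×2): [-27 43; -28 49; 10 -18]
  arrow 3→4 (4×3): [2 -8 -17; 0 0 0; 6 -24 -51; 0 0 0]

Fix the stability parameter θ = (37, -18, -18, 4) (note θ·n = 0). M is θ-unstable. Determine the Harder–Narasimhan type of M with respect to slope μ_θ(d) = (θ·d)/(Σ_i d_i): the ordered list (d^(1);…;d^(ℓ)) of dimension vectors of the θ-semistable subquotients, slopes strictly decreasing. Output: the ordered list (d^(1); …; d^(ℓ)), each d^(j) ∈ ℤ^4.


Interval decomposition of M: I[1,1], I[1,3], I[2,3], I[3,4], I[4,4]^3.
HN type (ℓ=4): μ^(1)=37; μ^(2)=4; μ^(3)=1/3; μ^(4)=-18

((1, 0, 0, 0); (0, 0, 0, 4); (1, 1, 1, 0); (0, 1, 2, 0))


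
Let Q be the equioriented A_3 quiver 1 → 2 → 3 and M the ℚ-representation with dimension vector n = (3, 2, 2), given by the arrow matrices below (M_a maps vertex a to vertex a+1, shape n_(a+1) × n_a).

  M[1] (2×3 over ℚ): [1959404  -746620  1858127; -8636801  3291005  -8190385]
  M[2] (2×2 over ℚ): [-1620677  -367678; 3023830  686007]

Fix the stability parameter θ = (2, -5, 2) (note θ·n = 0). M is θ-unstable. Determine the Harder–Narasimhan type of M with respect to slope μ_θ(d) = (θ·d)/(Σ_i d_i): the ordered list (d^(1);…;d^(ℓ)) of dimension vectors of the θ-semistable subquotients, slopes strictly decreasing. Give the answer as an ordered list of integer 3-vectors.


Via rank(M_{q-1}∘⋯∘M_p): M ≅ I[1,1], I[1,3]^2.
μ_θ-semistable layers: μ^(1)=2; μ^(2)=-3/2

((1, 0, 2); (2, 2, 0))


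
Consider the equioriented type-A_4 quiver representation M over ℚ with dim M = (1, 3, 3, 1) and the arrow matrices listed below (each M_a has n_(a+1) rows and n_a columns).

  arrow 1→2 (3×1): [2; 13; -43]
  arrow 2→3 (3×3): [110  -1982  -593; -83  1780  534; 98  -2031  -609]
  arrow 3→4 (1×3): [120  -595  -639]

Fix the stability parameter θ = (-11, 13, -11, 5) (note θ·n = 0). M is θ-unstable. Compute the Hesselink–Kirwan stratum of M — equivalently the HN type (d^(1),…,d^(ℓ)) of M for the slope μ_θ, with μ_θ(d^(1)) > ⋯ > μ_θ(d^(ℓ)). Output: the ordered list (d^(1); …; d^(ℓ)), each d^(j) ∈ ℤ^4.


Interval decomposition of M: I[1,3], I[2,3], I[2,4].
HN type (ℓ=3): μ^(1)=5; μ^(2)=1; μ^(3)=-11

((0, 0, 0, 1); (0, 3, 3, 0); (1, 0, 0, 0))


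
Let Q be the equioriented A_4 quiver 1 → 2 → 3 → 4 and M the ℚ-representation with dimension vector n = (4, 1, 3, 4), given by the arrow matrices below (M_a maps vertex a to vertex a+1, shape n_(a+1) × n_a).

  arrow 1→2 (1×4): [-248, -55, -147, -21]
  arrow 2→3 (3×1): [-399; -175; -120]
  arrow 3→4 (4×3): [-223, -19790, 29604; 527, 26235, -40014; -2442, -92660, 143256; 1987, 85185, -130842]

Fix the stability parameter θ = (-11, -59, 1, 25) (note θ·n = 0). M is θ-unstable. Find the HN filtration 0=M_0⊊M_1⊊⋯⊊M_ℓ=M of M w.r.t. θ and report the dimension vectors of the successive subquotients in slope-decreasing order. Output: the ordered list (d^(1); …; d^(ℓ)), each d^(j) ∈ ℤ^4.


Barcode: M ≅ I[1,1]^3, I[1,4], I[3,3], I[3,4], I[4,4]^2. HN layers by μ_θ (4 steps, strictly decreasing):
  μ^(1)=25; μ^(2)=1; μ^(3)=-11; μ^(4)=-35

((0, 0, 0, 4); (0, 0, 3, 0); (3, 0, 0, 0); (1, 1, 0, 0))


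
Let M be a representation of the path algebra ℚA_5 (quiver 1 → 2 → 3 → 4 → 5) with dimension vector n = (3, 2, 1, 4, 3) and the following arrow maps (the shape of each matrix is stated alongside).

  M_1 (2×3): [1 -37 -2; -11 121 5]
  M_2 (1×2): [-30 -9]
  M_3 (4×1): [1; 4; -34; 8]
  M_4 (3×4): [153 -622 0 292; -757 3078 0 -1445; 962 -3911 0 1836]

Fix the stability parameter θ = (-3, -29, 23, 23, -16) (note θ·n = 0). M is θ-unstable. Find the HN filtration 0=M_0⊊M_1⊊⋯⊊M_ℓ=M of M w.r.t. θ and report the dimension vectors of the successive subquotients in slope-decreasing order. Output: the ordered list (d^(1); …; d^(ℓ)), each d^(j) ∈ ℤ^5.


Barcode: M ≅ I[1,1], I[1,2], I[1,5], I[4,4], I[4,5]^2. HN layers by μ_θ (5 steps, strictly decreasing):
  μ^(1)=23; μ^(2)=10; μ^(3)=7/2; μ^(4)=-3; μ^(5)=-16

((0, 0, 0, 1, 0); (0, 0, 1, 1, 1); (0, 0, 0, 2, 2); (1, 0, 0, 0, 0); (2, 2, 0, 0, 0))


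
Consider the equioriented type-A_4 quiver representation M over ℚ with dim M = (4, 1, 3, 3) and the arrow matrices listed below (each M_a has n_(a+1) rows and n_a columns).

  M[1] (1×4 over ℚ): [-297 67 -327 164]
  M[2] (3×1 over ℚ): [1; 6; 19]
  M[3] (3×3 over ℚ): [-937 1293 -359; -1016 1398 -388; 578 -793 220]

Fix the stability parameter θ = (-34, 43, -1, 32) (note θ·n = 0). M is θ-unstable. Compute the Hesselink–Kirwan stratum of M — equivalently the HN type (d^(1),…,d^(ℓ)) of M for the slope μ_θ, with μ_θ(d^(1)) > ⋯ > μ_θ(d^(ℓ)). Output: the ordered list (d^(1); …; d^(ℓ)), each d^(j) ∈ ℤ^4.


Interval decomposition of M: I[1,1]^3, I[1,3], I[3,4]^2, I[4,4].
HN type (ℓ=4): μ^(1)=32; μ^(2)=21; μ^(3)=-1; μ^(4)=-34

((0, 0, 0, 3); (0, 1, 1, 0); (0, 0, 2, 0); (4, 0, 0, 0))


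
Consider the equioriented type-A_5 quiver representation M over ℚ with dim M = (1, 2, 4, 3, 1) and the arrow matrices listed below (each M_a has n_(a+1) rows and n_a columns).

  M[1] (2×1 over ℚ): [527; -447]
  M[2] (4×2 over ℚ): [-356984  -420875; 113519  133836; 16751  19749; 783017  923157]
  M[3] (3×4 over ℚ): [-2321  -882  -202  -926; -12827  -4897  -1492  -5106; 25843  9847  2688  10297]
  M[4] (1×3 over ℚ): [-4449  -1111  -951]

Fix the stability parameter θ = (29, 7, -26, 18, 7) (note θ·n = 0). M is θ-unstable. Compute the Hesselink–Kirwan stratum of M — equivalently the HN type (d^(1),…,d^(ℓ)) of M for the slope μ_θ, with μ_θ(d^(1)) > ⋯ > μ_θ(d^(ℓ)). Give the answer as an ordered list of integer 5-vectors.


Via rank(M_{q-1}∘⋯∘M_p): M ≅ I[1,5], I[2,4], I[3,3], I[3,4].
μ_θ-semistable layers: μ^(1)=18; μ^(2)=25/2; μ^(3)=10/3; μ^(4)=-19/2; μ^(5)=-26

((0, 0, 0, 2, 0); (0, 0, 0, 1, 1); (1, 1, 1, 0, 0); (0, 1, 1, 0, 0); (0, 0, 2, 0, 0))


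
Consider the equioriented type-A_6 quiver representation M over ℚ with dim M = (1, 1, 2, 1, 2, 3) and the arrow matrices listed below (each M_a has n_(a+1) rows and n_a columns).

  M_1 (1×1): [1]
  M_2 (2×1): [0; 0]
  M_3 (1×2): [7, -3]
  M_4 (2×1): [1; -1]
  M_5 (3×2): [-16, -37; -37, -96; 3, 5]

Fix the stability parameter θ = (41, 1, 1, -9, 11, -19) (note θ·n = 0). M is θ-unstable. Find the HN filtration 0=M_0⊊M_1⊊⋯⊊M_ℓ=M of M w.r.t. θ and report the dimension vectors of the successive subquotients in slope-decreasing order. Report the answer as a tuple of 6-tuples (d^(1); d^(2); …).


Barcode: M ≅ I[1,2], I[3,3], I[3,6], I[5,6], I[6,6]. HN layers by μ_θ (4 steps, strictly decreasing):
  μ^(1)=21; μ^(2)=1; μ^(3)=-4; μ^(4)=-19

((1, 1, 0, 0, 0, 0); (0, 0, 1, 0, 0, 0); (0, 0, 1, 1, 2, 2); (0, 0, 0, 0, 0, 1))


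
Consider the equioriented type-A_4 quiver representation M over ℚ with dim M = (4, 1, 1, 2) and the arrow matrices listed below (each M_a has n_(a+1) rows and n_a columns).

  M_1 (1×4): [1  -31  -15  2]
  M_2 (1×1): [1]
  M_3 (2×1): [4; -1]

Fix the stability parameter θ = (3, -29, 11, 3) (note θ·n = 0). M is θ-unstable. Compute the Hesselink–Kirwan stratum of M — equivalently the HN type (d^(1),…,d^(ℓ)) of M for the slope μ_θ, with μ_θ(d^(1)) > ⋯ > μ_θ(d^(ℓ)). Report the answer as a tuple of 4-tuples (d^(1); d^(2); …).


Barcode: M ≅ I[1,1]^3, I[1,4], I[4,4]. HN layers by μ_θ (3 steps, strictly decreasing):
  μ^(1)=7; μ^(2)=3; μ^(3)=-13

((0, 0, 1, 1); (3, 0, 0, 1); (1, 1, 0, 0))


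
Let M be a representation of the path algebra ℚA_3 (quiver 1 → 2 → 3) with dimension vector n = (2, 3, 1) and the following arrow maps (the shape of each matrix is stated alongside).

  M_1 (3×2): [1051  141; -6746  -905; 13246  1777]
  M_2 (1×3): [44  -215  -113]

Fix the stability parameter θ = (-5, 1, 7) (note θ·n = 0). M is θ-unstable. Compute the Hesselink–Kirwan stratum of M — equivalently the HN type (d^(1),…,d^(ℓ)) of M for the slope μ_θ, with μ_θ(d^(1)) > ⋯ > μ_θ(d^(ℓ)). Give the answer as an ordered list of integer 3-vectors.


Via rank(M_{q-1}∘⋯∘M_p): M ≅ I[1,2], I[1,3], I[2,2].
μ_θ-semistable layers: μ^(1)=7; μ^(2)=1; μ^(3)=-5

((0, 0, 1); (0, 3, 0); (2, 0, 0))


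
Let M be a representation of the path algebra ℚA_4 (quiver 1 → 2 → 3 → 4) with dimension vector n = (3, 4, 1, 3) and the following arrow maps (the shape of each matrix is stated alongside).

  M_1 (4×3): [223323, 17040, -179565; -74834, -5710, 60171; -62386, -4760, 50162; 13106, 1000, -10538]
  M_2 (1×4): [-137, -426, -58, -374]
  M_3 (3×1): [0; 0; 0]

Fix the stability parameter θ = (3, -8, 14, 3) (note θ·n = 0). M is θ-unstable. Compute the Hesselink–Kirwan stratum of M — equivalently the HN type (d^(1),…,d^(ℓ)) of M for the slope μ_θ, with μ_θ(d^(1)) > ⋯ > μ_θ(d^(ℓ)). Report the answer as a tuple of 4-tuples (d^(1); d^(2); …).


Barcode: M ≅ I[1,1], I[1,2], I[1,3], I[2,2]^2, I[4,4]^3. HN layers by μ_θ (4 steps, strictly decreasing):
  μ^(1)=14; μ^(2)=3; μ^(3)=-5/2; μ^(4)=-8

((0, 0, 1, 0); (1, 0, 0, 3); (2, 2, 0, 0); (0, 2, 0, 0))


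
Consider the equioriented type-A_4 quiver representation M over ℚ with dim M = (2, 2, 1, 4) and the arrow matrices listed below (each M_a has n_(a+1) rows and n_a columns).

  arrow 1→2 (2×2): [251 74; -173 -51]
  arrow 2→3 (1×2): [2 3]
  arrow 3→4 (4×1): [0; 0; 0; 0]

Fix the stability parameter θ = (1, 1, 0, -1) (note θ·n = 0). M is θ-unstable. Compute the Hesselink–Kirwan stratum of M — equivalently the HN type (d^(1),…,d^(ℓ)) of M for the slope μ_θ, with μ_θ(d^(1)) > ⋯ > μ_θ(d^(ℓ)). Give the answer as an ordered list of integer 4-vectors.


Interval decomposition of M: I[1,2], I[1,3], I[4,4]^4.
HN type (ℓ=3): μ^(1)=1; μ^(2)=2/3; μ^(3)=-1

((1, 1, 0, 0); (1, 1, 1, 0); (0, 0, 0, 4))


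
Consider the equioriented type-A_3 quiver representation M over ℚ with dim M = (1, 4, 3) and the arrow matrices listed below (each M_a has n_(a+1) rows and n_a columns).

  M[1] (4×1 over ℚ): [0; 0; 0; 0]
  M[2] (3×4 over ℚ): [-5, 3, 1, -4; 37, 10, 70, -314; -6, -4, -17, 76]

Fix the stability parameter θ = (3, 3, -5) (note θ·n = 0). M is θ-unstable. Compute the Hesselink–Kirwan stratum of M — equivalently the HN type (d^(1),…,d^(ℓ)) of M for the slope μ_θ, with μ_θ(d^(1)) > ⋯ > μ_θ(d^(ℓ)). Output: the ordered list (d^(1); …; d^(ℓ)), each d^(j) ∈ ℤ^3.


Barcode: M ≅ I[1,1], I[2,2], I[2,3]^3. HN layers by μ_θ (2 steps, strictly decreasing):
  μ^(1)=3; μ^(2)=-1

((1, 1, 0); (0, 3, 3))


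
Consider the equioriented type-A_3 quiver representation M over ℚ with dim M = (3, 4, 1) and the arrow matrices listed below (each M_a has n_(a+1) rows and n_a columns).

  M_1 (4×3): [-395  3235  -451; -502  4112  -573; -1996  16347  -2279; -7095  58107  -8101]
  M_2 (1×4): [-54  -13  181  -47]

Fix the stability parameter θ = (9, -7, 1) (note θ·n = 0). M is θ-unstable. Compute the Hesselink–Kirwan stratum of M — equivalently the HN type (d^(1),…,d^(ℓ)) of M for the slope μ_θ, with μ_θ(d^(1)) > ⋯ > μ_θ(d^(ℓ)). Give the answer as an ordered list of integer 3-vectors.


Barcode: M ≅ I[1,2]^2, I[1,3], I[2,2]. HN layers by μ_θ (2 steps, strictly decreasing):
  μ^(1)=1; μ^(2)=-7

((3, 3, 1); (0, 1, 0))


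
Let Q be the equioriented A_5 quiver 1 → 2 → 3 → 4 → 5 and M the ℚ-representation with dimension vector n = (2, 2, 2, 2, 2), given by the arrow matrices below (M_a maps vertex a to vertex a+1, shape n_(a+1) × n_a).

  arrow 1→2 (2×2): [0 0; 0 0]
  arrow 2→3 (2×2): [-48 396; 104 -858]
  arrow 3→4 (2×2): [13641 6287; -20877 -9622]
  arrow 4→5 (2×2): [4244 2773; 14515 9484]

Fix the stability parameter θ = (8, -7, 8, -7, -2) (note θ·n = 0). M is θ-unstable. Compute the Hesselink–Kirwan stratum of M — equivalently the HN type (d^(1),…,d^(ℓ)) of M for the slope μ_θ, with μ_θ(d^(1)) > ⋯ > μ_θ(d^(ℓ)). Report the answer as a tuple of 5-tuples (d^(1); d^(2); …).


Barcode: M ≅ I[1,1]^2, I[2,2], I[2,5], I[3,5]. HN layers by μ_θ (3 steps, strictly decreasing):
  μ^(1)=8; μ^(2)=-1/3; μ^(3)=-7

((2, 0, 0, 0, 0); (0, 0, 2, 2, 2); (0, 2, 0, 0, 0))


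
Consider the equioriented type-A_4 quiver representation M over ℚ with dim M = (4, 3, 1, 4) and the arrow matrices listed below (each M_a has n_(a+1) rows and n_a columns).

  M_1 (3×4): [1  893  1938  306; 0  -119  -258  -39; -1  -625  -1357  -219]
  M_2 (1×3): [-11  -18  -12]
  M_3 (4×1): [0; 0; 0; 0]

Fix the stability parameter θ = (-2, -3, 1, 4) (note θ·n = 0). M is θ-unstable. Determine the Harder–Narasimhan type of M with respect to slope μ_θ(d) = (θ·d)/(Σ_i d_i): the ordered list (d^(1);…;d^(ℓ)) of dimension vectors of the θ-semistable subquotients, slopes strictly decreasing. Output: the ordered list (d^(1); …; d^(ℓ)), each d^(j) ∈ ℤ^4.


Via rank(M_{q-1}∘⋯∘M_p): M ≅ I[1,1], I[1,2]^2, I[1,3], I[4,4]^4.
μ_θ-semistable layers: μ^(1)=4; μ^(2)=1; μ^(3)=-2; μ^(4)=-5/2

((0, 0, 0, 4); (0, 0, 1, 0); (1, 0, 0, 0); (3, 3, 0, 0))


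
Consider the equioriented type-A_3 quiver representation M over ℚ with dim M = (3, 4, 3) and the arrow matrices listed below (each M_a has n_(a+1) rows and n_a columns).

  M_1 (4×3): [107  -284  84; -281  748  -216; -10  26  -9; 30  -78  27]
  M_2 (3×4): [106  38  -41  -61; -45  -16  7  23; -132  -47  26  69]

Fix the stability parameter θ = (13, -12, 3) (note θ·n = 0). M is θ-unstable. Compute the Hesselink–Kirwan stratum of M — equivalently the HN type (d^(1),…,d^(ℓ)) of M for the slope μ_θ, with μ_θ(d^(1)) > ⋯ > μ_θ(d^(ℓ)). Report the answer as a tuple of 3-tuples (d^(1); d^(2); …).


Interval decomposition of M: I[1,1], I[1,3]^2, I[2,2], I[2,3].
HN type (ℓ=4): μ^(1)=13; μ^(2)=3; μ^(3)=1/2; μ^(4)=-12

((1, 0, 0); (0, 0, 3); (2, 2, 0); (0, 2, 0))


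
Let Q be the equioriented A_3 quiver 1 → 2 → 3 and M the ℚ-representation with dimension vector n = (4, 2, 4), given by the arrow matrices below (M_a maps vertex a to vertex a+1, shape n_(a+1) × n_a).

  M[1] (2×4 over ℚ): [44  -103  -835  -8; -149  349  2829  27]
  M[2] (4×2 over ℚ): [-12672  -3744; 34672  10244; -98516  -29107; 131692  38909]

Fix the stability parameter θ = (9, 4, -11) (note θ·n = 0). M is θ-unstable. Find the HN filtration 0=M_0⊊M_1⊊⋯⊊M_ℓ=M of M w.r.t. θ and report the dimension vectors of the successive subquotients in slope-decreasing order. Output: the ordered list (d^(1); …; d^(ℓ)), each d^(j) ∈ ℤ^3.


Interval decomposition of M: I[1,1]^2, I[1,2], I[1,3], I[3,3]^3.
HN type (ℓ=4): μ^(1)=9; μ^(2)=13/2; μ^(3)=2/3; μ^(4)=-11

((2, 0, 0); (1, 1, 0); (1, 1, 1); (0, 0, 3))


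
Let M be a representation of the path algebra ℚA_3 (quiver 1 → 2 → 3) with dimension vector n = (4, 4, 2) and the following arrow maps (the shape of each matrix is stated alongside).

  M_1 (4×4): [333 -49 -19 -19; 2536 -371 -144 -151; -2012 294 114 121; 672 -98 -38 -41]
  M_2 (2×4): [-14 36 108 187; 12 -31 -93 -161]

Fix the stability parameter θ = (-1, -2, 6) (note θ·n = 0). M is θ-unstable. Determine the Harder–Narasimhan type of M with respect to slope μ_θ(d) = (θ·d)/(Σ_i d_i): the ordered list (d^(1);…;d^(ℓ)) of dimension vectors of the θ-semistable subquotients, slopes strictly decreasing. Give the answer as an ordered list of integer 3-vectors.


Interval decomposition of M: I[1,1], I[1,2], I[1,3]^2, I[2,2].
HN type (ℓ=4): μ^(1)=6; μ^(2)=-1; μ^(3)=-3/2; μ^(4)=-2

((0, 0, 2); (1, 0, 0); (3, 3, 0); (0, 1, 0))


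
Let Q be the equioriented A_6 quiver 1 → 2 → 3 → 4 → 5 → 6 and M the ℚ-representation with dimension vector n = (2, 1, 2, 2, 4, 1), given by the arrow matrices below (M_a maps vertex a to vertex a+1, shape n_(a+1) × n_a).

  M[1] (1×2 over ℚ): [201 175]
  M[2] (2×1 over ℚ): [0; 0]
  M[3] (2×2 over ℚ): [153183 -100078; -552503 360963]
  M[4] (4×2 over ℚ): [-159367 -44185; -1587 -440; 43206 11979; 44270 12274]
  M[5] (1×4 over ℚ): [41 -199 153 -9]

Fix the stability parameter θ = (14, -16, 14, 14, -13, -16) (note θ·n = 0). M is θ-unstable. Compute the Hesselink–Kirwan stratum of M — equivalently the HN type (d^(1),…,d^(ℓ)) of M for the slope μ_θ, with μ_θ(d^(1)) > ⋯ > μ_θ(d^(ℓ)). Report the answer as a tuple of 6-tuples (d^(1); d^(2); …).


Via rank(M_{q-1}∘⋯∘M_p): M ≅ I[1,1], I[1,2], I[3,5], I[3,6], I[5,5]^2.
μ_θ-semistable layers: μ^(1)=14; μ^(2)=5; μ^(3)=-1/4; μ^(4)=-1; μ^(5)=-13

((1, 0, 0, 0, 0, 0); (0, 0, 1, 1, 1, 0); (0, 0, 1, 1, 1, 1); (1, 1, 0, 0, 0, 0); (0, 0, 0, 0, 2, 0))


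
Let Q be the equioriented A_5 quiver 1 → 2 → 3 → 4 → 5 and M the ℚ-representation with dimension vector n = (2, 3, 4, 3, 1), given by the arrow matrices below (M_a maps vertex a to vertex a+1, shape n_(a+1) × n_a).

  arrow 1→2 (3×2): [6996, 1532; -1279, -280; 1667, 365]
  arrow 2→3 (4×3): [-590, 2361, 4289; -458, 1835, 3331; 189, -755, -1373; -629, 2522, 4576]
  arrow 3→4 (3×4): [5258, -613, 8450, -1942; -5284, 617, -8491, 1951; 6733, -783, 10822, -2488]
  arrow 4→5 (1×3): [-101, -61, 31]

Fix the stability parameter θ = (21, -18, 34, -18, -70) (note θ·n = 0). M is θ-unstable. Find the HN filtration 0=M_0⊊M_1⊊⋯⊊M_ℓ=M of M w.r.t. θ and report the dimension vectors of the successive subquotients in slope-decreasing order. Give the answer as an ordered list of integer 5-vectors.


Interval decomposition of M: I[1,4], I[1,5], I[2,2], I[3,3], I[3,4].
HN type (ℓ=5): μ^(1)=34; μ^(2)=8; μ^(3)=3/2; μ^(4)=-51/5; μ^(5)=-18

((0, 0, 1, 0, 0); (0, 0, 2, 2, 0); (1, 1, 0, 0, 0); (1, 1, 1, 1, 1); (0, 1, 0, 0, 0))
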